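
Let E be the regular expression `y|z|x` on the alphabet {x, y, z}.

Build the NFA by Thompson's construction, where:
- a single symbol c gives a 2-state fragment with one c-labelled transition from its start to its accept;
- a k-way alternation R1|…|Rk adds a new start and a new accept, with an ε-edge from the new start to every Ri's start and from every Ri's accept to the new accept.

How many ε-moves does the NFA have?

Recursing over subexpressions:
Each of the 3 symbol leaves contributes 0 ε-transitions.
  y|z|x : 6 ε-transitions

6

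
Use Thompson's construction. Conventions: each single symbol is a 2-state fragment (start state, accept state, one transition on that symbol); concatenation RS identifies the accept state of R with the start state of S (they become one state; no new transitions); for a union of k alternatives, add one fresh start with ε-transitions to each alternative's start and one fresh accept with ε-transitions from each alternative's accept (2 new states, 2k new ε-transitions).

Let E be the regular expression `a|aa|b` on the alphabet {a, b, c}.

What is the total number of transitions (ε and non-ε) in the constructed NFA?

10

By structural recursion:
Each of the 4 symbol leaves contributes 1 transition (1 symbol, 0 ε).
  aa = 2 transitions (2 symbol, 0 ε)
  a|aa|b = 10 transitions (4 symbol, 6 ε)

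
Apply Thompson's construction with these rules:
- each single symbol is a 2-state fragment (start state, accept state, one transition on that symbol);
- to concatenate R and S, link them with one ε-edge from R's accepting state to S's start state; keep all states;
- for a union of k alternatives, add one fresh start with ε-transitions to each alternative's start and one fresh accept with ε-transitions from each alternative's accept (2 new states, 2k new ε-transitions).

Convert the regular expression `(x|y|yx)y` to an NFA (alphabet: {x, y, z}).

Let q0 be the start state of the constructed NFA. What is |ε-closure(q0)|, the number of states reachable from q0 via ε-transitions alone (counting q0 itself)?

Let C(F) = |ε-closure(F.start)| within fragment F, and note whether F accepts ε. Symbol fragments have C = 1 and do not accept ε. Then:
  yx — same as the first factor's closure: |ε-closure| = 1
  x|y|yx — |ε-closure| = 1 + 1 + 1 + 1 = 4 (the new accept is not ε-reachable since no branch accepts ε)
  (x|y|yx)y — |ε-closure| equals the left operand's closure size = 4 (its accept is not ε-reachable, so the closure stops there)

4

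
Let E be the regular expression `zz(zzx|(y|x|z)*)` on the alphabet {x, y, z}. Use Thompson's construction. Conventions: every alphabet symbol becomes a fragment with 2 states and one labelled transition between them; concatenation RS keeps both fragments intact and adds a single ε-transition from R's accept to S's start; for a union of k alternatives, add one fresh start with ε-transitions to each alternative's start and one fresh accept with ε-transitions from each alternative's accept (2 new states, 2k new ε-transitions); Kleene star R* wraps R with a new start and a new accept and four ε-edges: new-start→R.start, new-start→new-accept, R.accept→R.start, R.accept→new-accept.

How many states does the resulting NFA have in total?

22

Bottom-up over the parse tree:
Each of the 8 symbol leaves contributes a 2-state fragment.
  zzx = 6 states
  y|x|z = 8 states
  (y|x|z)* = 10 states
  zzx|(y|x|z)* = 18 states
  zz(zzx|(y|x|z)*) = 22 states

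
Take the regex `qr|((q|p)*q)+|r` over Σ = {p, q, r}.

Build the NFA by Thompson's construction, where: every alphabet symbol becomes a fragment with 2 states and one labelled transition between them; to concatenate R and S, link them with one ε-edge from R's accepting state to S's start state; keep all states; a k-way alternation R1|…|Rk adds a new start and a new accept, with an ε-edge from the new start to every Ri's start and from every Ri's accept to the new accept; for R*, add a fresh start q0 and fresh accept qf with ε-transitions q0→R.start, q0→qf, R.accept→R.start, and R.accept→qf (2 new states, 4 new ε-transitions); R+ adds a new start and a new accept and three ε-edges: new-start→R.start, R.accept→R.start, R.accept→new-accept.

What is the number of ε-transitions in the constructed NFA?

Recursing over subexpressions:
Each of the 6 symbol leaves contributes 0 ε-transitions.
  qr = 1 ε-transition
  q|p = 4 ε-transitions
  (q|p)* = 8 ε-transitions
  (q|p)*q = 9 ε-transitions
  ((q|p)*q)+ = 12 ε-transitions
  qr|((q|p)*q)+|r = 19 ε-transitions

19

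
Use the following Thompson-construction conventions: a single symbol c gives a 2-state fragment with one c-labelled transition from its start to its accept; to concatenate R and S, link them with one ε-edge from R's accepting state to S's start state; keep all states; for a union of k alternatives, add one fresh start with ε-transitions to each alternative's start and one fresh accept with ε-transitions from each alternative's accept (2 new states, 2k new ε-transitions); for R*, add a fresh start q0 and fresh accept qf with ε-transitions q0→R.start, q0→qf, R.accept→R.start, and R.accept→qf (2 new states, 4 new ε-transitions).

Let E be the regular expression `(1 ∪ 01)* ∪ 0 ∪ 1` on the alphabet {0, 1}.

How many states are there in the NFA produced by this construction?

16

Bottom-up over the parse tree:
Each of the 5 symbol leaves contributes a 2-state fragment.
  01 : 4 states
  1 ∪ 01 : 8 states
  (1 ∪ 01)* : 10 states
  (1 ∪ 01)* ∪ 0 ∪ 1 : 16 states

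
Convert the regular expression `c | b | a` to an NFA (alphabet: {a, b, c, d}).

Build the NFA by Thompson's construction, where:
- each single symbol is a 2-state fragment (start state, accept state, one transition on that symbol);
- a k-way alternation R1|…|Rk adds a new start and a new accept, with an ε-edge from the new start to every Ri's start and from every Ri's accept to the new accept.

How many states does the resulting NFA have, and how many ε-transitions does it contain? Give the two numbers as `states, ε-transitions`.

8, 6

Bottom-up over the parse tree:
Each of the 3 symbol leaves contributes 2 states and 0 ε-transitions.
  c | b | a → 8 states, 6 ε-transitions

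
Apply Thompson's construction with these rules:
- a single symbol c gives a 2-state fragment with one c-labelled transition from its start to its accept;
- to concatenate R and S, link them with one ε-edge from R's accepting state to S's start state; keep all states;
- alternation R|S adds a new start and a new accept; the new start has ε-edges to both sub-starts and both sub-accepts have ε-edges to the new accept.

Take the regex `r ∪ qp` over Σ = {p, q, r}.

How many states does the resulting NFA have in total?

Building bottom-up:
Each of the 3 symbol leaves contributes a 2-state fragment.
  qp : 4 states
  r ∪ qp : 8 states

8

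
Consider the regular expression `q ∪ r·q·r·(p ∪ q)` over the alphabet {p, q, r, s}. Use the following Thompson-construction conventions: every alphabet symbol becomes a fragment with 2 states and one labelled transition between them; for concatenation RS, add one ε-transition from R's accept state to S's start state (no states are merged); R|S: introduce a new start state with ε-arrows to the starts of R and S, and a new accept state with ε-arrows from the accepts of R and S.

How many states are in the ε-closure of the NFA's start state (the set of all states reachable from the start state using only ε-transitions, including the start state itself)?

3

Compute the ε-closure size of each fragment's start state recursively; a symbol fragment's start has no outgoing ε-edge, so its closure is just itself (size 1).
  p ∪ q : new start ε-reaches every alternative's start; none of them accept ε, so the new accept is not reached: |closure| = 1 + 1 + 1 = 3
  r·q·r·(p ∪ q) : same as the first factor's closure: |closure| = 1
  q ∪ r·q·r·(p ∪ q) : |closure| = 1 + 1 + 1 = 3 (the new accept is not ε-reachable since no branch accepts ε)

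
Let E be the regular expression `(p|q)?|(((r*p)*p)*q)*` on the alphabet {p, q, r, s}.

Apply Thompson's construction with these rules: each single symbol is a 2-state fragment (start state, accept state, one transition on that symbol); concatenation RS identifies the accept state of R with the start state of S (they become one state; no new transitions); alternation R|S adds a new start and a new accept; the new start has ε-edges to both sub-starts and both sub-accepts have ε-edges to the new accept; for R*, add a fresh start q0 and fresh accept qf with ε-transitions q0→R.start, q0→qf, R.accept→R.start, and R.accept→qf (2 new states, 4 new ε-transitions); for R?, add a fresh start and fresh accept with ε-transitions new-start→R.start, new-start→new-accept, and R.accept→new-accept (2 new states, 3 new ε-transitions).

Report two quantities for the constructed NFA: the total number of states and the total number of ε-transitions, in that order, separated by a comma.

23, 27

Recursing over subexpressions:
Each of the 6 symbol leaves contributes 2 states and 0 ε-transitions.
  p|q : 6 states, 4 ε-transitions
  (p|q)? : 8 states, 7 ε-transitions
  r* : 4 states, 4 ε-transitions
  r*p : 5 states, 4 ε-transitions
  (r*p)* : 7 states, 8 ε-transitions
  (r*p)*p : 8 states, 8 ε-transitions
  ((r*p)*p)* : 10 states, 12 ε-transitions
  ((r*p)*p)*q : 11 states, 12 ε-transitions
  (((r*p)*p)*q)* : 13 states, 16 ε-transitions
  (p|q)?|(((r*p)*p)*q)* : 23 states, 27 ε-transitions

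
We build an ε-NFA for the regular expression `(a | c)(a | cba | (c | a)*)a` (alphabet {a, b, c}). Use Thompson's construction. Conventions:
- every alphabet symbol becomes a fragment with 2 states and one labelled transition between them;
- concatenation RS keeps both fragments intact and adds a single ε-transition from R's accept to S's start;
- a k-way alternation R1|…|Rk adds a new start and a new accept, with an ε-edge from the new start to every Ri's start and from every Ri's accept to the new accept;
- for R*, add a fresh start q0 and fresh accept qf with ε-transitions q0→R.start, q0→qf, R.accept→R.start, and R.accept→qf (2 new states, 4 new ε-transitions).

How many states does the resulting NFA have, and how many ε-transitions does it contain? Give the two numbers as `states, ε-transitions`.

26, 22

Per subexpression:
Each of the 9 symbol leaves contributes 2 states and 0 ε-transitions.
  a | c — 6 states, 4 ε-transitions
  cba — 6 states, 2 ε-transitions
  c | a — 6 states, 4 ε-transitions
  (c | a)* — 8 states, 8 ε-transitions
  a | cba | (c | a)* — 18 states, 16 ε-transitions
  (a | c)(a | cba | (c | a)*)a — 26 states, 22 ε-transitions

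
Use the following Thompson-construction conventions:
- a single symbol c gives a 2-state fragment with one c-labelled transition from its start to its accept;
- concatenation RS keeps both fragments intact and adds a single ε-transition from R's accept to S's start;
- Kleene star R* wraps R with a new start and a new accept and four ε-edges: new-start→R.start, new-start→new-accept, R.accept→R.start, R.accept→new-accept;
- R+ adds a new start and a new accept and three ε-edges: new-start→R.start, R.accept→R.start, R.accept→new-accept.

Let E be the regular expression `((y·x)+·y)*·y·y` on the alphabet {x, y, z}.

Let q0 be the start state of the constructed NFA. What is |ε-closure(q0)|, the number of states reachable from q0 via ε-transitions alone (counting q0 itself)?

5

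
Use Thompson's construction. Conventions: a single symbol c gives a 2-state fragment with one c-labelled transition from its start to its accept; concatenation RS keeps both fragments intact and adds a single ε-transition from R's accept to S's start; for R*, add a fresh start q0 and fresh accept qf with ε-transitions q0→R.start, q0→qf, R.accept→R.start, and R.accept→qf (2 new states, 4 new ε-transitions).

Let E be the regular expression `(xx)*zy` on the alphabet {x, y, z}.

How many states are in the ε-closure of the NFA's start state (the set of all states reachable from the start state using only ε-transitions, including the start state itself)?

Let C(F) = |ε-closure(F.start)| within fragment F, and note whether F accepts ε. Symbol fragments have C = 1 and do not accept ε. Then:
  xx : same as the first factor's closure: |closure| = 1
  (xx)* : |closure| = 1 (new start) + 1 (body) + 1 (new accept) = 3
  (xx)*zy : the left operand accepts ε, so the closure extends into the next operand (via the concat ε-link); |closure| = 3 + 1 = 4

4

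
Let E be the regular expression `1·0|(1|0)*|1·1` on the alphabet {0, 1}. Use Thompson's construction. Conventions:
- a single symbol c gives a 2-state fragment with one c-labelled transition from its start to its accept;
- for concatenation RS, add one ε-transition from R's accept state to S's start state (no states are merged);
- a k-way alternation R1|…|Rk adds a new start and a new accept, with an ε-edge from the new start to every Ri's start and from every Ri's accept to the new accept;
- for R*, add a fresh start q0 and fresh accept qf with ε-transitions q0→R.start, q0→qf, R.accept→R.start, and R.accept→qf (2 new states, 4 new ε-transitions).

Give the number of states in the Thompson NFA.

By structural recursion:
Each of the 6 symbol leaves contributes a 2-state fragment.
  1·0 → 4 states
  1|0 → 6 states
  (1|0)* → 8 states
  1·1 → 4 states
  1·0|(1|0)*|1·1 → 18 states

18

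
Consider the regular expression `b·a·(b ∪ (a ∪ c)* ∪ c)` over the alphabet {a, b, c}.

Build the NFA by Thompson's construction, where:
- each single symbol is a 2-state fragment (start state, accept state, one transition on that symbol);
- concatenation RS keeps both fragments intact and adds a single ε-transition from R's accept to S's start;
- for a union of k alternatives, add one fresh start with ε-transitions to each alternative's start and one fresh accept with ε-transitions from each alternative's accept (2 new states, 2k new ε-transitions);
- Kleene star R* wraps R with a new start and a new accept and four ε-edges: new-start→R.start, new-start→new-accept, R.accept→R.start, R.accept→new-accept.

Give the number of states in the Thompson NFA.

18

Per subexpression:
Each of the 6 symbol leaves contributes a 2-state fragment.
  a ∪ c → 6 states
  (a ∪ c)* → 8 states
  b ∪ (a ∪ c)* ∪ c → 14 states
  b·a·(b ∪ (a ∪ c)* ∪ c) → 18 states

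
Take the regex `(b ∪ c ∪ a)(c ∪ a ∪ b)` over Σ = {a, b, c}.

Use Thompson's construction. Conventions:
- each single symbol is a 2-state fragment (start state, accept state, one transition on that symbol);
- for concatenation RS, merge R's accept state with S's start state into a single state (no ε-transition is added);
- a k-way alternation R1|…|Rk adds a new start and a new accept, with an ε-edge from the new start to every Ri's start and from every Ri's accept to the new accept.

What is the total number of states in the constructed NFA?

Bottom-up over the parse tree:
Each of the 6 symbol leaves contributes a 2-state fragment.
  b ∪ c ∪ a → 8 states
  c ∪ a ∪ b → 8 states
  (b ∪ c ∪ a)(c ∪ a ∪ b) → 15 states

15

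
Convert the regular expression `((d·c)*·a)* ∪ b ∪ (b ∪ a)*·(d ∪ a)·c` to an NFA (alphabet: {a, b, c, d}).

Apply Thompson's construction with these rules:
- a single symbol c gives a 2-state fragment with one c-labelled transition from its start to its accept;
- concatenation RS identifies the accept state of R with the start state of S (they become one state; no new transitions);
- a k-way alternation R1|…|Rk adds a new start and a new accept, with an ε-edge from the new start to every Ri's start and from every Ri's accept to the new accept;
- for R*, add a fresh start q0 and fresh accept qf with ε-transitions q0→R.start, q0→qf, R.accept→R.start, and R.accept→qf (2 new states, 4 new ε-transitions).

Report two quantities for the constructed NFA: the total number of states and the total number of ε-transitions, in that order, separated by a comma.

Recursing over subexpressions:
Each of the 9 symbol leaves contributes 2 states and 0 ε-transitions.
  d·c : 3 states, 0 ε-transitions
  (d·c)* : 5 states, 4 ε-transitions
  (d·c)*·a : 6 states, 4 ε-transitions
  ((d·c)*·a)* : 8 states, 8 ε-transitions
  b ∪ a : 6 states, 4 ε-transitions
  (b ∪ a)* : 8 states, 8 ε-transitions
  d ∪ a : 6 states, 4 ε-transitions
  (b ∪ a)*·(d ∪ a)·c : 14 states, 12 ε-transitions
  ((d·c)*·a)* ∪ b ∪ (b ∪ a)*·(d ∪ a)·c : 26 states, 26 ε-transitions

26, 26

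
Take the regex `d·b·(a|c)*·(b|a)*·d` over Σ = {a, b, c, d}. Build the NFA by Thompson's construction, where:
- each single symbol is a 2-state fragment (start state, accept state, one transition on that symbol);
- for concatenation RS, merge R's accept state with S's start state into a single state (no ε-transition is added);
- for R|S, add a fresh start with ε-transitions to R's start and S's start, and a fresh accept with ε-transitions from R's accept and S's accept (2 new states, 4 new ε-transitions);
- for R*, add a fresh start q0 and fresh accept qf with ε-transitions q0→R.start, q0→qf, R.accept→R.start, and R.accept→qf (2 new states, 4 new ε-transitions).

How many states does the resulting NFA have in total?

Building bottom-up:
Each of the 7 symbol leaves contributes a 2-state fragment.
  a|c : 6 states
  (a|c)* : 8 states
  b|a : 6 states
  (b|a)* : 8 states
  d·b·(a|c)*·(b|a)*·d : 18 states

18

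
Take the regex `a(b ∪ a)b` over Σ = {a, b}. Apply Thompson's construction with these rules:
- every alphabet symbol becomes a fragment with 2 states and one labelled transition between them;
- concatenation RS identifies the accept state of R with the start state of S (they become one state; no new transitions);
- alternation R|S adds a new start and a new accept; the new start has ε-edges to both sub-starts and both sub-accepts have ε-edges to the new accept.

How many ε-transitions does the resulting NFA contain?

Recursing over subexpressions:
Each of the 4 symbol leaves contributes 0 ε-transitions.
  b ∪ a → 4 ε-transitions
  a(b ∪ a)b → 4 ε-transitions

4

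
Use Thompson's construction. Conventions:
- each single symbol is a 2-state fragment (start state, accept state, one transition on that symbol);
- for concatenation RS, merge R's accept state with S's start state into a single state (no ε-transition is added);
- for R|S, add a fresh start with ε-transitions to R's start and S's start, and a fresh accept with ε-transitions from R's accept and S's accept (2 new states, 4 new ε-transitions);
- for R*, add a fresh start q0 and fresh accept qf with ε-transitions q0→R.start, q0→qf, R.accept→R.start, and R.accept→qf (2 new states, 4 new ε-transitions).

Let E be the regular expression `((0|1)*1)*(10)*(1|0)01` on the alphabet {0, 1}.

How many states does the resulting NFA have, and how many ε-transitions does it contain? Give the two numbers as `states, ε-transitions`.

22, 20

Bottom-up over the parse tree:
Each of the 9 symbol leaves contributes 2 states and 0 ε-transitions.
  0|1 = 6 states, 4 ε-transitions
  (0|1)* = 8 states, 8 ε-transitions
  (0|1)*1 = 9 states, 8 ε-transitions
  ((0|1)*1)* = 11 states, 12 ε-transitions
  10 = 3 states, 0 ε-transitions
  (10)* = 5 states, 4 ε-transitions
  1|0 = 6 states, 4 ε-transitions
  ((0|1)*1)*(10)*(1|0)01 = 22 states, 20 ε-transitions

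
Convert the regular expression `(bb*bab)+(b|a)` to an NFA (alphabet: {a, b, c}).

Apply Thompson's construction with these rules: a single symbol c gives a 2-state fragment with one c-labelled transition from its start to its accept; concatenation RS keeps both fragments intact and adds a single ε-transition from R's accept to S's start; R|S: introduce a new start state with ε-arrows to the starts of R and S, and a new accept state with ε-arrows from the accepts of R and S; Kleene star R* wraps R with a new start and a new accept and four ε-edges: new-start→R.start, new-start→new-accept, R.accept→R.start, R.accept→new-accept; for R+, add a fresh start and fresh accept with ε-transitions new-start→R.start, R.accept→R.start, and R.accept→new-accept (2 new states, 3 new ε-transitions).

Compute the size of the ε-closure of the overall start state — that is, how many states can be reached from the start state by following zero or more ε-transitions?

2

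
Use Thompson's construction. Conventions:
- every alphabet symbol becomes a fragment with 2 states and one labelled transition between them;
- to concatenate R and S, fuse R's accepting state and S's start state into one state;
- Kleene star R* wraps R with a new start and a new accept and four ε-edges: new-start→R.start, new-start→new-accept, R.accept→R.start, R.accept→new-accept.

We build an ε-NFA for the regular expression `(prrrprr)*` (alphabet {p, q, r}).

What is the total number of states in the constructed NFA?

10

By structural recursion:
Each of the 7 symbol leaves contributes a 2-state fragment.
  prrrprr = 8 states
  (prrrprr)* = 10 states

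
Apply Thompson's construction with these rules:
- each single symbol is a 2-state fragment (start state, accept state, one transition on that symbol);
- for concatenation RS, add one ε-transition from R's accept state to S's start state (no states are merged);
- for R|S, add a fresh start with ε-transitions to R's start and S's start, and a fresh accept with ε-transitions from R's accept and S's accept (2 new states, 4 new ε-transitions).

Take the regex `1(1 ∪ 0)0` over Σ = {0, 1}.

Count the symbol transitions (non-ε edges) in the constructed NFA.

4

Building bottom-up:
Each of the 4 symbol leaves contributes exactly 1 symbol transition.
  1 ∪ 0 → 2 symbol transitions
  1(1 ∪ 0)0 → 4 symbol transitions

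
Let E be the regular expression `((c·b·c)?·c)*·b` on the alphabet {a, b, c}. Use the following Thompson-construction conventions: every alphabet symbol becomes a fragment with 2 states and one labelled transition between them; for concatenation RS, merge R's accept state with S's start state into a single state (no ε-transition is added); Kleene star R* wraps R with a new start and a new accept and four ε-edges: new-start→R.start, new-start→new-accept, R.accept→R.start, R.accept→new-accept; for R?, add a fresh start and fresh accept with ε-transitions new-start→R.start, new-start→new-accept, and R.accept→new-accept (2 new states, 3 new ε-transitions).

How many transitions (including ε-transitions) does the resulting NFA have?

By structural recursion:
Each of the 5 symbol leaves contributes 1 transition (1 symbol, 0 ε).
  c·b·c : 3 transitions (3 symbol, 0 ε)
  (c·b·c)? : 6 transitions (3 symbol, 3 ε)
  (c·b·c)?·c : 7 transitions (4 symbol, 3 ε)
  ((c·b·c)?·c)* : 11 transitions (4 symbol, 7 ε)
  ((c·b·c)?·c)*·b : 12 transitions (5 symbol, 7 ε)

12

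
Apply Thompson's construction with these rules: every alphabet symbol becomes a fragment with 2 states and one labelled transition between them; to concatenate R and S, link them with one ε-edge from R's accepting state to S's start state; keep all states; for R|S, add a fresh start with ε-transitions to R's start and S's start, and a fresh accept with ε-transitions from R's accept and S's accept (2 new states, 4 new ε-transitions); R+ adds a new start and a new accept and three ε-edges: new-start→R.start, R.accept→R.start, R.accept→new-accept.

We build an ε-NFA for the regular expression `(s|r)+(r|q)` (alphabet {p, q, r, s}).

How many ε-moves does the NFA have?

By structural recursion:
Each of the 4 symbol leaves contributes 0 ε-transitions.
  s|r → 4 ε-transitions
  (s|r)+ → 7 ε-transitions
  r|q → 4 ε-transitions
  (s|r)+(r|q) → 12 ε-transitions

12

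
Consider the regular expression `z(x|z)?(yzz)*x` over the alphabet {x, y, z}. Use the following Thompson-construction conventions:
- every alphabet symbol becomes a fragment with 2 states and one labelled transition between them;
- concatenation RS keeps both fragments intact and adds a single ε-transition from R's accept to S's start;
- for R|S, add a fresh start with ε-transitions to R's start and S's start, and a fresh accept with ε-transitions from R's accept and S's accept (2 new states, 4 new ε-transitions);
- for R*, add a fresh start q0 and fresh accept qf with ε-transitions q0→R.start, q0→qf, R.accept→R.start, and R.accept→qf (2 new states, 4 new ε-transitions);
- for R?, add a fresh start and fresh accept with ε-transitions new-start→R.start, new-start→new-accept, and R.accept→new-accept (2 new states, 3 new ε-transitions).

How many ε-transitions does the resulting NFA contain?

Bottom-up over the parse tree:
Each of the 7 symbol leaves contributes 0 ε-transitions.
  x|z : 4 ε-transitions
  (x|z)? : 7 ε-transitions
  yzz : 2 ε-transitions
  (yzz)* : 6 ε-transitions
  z(x|z)?(yzz)*x : 16 ε-transitions

16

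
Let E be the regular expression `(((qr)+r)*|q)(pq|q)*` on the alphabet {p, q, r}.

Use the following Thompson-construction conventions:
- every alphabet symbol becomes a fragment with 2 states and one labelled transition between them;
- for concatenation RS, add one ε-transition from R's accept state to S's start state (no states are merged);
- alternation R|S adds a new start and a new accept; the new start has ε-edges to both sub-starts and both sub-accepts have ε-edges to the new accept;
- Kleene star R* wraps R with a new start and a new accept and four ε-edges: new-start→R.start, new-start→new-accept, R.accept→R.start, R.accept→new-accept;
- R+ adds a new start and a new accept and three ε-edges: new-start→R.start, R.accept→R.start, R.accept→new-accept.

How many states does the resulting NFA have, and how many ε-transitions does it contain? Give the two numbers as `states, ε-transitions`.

24, 23

Bottom-up over the parse tree:
Each of the 7 symbol leaves contributes 2 states and 0 ε-transitions.
  qr : 4 states, 1 ε-transition
  (qr)+ : 6 states, 4 ε-transitions
  (qr)+r : 8 states, 5 ε-transitions
  ((qr)+r)* : 10 states, 9 ε-transitions
  ((qr)+r)*|q : 14 states, 13 ε-transitions
  pq : 4 states, 1 ε-transition
  pq|q : 8 states, 5 ε-transitions
  (pq|q)* : 10 states, 9 ε-transitions
  (((qr)+r)*|q)(pq|q)* : 24 states, 23 ε-transitions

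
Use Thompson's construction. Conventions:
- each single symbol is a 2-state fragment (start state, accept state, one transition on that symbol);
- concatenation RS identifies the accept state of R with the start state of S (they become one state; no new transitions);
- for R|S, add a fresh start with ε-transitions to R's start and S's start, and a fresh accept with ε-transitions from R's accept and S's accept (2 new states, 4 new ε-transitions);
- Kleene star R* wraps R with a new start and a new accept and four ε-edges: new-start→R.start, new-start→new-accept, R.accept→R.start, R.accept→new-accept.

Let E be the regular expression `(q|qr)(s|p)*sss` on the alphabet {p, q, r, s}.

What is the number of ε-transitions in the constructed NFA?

12

Recursing over subexpressions:
Each of the 8 symbol leaves contributes 0 ε-transitions.
  qr : 0 ε-transitions
  q|qr : 4 ε-transitions
  s|p : 4 ε-transitions
  (s|p)* : 8 ε-transitions
  (q|qr)(s|p)*sss : 12 ε-transitions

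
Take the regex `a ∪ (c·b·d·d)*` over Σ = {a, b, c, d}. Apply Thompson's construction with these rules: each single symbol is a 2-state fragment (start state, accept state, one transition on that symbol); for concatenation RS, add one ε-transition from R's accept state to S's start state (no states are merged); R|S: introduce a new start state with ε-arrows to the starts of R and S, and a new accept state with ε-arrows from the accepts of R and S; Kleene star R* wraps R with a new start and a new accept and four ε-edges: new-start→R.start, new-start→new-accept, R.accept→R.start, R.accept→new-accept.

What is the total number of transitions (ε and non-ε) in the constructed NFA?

16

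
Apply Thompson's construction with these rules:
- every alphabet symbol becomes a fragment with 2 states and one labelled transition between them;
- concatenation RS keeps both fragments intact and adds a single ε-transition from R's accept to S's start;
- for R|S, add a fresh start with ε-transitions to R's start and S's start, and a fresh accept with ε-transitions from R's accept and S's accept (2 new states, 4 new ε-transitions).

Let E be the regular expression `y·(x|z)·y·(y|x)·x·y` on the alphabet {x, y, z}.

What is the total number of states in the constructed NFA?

20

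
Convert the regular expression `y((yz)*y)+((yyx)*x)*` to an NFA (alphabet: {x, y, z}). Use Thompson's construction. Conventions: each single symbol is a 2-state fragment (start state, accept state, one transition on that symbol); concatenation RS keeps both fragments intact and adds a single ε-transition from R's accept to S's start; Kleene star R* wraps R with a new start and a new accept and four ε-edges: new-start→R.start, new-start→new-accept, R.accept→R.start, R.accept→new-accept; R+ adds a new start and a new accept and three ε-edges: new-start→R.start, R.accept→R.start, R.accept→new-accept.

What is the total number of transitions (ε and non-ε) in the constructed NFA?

Per subexpression:
Each of the 8 symbol leaves contributes 1 transition (1 symbol, 0 ε).
  yz : 3 transitions (2 symbol, 1 ε)
  (yz)* : 7 transitions (2 symbol, 5 ε)
  (yz)*y : 9 transitions (3 symbol, 6 ε)
  ((yz)*y)+ : 12 transitions (3 symbol, 9 ε)
  yyx : 5 transitions (3 symbol, 2 ε)
  (yyx)* : 9 transitions (3 symbol, 6 ε)
  (yyx)*x : 11 transitions (4 symbol, 7 ε)
  ((yyx)*x)* : 15 transitions (4 symbol, 11 ε)
  y((yz)*y)+((yyx)*x)* : 30 transitions (8 symbol, 22 ε)

30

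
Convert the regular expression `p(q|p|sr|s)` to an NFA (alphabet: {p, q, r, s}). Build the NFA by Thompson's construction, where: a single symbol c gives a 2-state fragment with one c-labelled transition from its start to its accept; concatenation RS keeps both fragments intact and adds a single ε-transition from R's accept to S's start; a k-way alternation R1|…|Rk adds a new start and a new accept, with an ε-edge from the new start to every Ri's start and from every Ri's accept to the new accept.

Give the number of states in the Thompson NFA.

14

Bottom-up over the parse tree:
Each of the 6 symbol leaves contributes a 2-state fragment.
  sr = 4 states
  q|p|sr|s = 12 states
  p(q|p|sr|s) = 14 states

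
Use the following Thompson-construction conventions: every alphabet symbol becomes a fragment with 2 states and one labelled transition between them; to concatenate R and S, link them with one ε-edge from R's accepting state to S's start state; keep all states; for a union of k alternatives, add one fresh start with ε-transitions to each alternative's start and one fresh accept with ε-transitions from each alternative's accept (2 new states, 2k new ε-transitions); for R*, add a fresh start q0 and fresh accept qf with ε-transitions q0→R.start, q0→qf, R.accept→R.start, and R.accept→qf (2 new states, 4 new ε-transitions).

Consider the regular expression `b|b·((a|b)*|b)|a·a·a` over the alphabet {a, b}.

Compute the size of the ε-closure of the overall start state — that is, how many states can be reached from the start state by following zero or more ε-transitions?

4

Compute the ε-closure size of each fragment's start state recursively; a symbol fragment's start has no outgoing ε-edge, so its closure is just itself (size 1).
  a|b : |ε-closure| = 1 + 1 + 1 = 3 (the new accept is not ε-reachable since no branch accepts ε)
  (a|b)* : the star's fresh start ε-reaches both the body's start and the fresh accept: |ε-closure| = 2 + 3 = 5
  (a|b)*|b : |ε-closure| = 1 (new start) + (5 + 1) + 1 (new accept, since some branch ε-reaches its own accept) = 8
  b·((a|b)*|b) : same as the first factor's closure: |ε-closure| = 1
  a·a·a : same as the first factor's closure: |ε-closure| = 1
  b|b·((a|b)*|b)|a·a·a : |ε-closure| = 1 + 1 + 1 + 1 = 4 (the new accept is not ε-reachable since no branch accepts ε)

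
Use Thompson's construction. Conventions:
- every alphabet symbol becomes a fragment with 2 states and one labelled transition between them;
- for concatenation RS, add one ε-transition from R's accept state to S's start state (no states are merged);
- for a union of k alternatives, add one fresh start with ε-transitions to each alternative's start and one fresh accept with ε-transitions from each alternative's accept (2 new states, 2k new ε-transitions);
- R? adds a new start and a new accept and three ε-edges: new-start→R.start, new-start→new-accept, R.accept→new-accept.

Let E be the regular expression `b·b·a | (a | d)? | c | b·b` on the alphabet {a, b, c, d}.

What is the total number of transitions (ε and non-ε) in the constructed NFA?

26

Building bottom-up:
Each of the 8 symbol leaves contributes 1 transition (1 symbol, 0 ε).
  b·b·a → 5 transitions (3 symbol, 2 ε)
  a | d → 6 transitions (2 symbol, 4 ε)
  (a | d)? → 9 transitions (2 symbol, 7 ε)
  b·b → 3 transitions (2 symbol, 1 ε)
  b·b·a | (a | d)? | c | b·b → 26 transitions (8 symbol, 18 ε)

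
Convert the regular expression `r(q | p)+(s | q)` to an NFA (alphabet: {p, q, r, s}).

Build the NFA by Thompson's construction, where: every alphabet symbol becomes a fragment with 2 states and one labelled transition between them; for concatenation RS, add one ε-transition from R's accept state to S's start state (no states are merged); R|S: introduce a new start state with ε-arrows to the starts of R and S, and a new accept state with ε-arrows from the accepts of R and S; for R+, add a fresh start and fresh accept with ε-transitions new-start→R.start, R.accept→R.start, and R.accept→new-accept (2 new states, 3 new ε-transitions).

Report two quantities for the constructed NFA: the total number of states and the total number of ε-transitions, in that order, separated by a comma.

16, 13

Building bottom-up:
Each of the 5 symbol leaves contributes 2 states and 0 ε-transitions.
  q | p — 6 states, 4 ε-transitions
  (q | p)+ — 8 states, 7 ε-transitions
  s | q — 6 states, 4 ε-transitions
  r(q | p)+(s | q) — 16 states, 13 ε-transitions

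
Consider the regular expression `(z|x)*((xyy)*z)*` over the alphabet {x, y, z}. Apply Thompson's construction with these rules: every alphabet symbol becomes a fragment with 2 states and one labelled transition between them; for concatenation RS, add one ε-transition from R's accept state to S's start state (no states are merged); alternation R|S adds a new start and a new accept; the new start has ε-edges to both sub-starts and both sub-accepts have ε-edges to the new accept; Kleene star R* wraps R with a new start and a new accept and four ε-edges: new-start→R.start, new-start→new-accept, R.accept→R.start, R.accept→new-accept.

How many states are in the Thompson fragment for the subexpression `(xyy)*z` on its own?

Fragment for `(xyy)*z`:
Each of the 4 symbol leaves contributes a 2-state fragment.
  xyy — 6 states
  (xyy)* — 8 states
  (xyy)*z — 10 states

10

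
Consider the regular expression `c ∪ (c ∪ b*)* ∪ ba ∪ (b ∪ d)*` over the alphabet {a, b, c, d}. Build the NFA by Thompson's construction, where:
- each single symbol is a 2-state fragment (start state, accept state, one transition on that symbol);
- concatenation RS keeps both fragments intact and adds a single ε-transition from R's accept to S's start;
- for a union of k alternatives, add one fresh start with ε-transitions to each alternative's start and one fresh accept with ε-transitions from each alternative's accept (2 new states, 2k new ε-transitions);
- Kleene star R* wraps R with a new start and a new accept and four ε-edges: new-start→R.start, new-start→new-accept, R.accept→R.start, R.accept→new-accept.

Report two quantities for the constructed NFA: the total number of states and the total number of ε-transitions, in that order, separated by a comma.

26, 29

Per subexpression:
Each of the 7 symbol leaves contributes 2 states and 0 ε-transitions.
  b* = 4 states, 4 ε-transitions
  c ∪ b* = 8 states, 8 ε-transitions
  (c ∪ b*)* = 10 states, 12 ε-transitions
  ba = 4 states, 1 ε-transition
  b ∪ d = 6 states, 4 ε-transitions
  (b ∪ d)* = 8 states, 8 ε-transitions
  c ∪ (c ∪ b*)* ∪ ba ∪ (b ∪ d)* = 26 states, 29 ε-transitions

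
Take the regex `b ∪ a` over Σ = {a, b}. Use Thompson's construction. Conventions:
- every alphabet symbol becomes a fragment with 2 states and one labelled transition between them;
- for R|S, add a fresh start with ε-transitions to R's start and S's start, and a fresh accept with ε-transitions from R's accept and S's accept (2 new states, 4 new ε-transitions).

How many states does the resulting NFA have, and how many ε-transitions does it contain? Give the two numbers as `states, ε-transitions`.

6, 4

Bottom-up over the parse tree:
Each of the 2 symbol leaves contributes 2 states and 0 ε-transitions.
  b ∪ a → 6 states, 4 ε-transitions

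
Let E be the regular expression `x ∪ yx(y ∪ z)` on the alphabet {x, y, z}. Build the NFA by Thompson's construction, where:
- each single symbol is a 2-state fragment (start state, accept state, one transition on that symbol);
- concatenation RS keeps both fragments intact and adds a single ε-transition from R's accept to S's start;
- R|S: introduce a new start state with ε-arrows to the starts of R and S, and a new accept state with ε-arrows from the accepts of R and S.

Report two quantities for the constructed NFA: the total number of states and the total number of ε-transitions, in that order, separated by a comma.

14, 10

By structural recursion:
Each of the 5 symbol leaves contributes 2 states and 0 ε-transitions.
  y ∪ z — 6 states, 4 ε-transitions
  yx(y ∪ z) — 10 states, 6 ε-transitions
  x ∪ yx(y ∪ z) — 14 states, 10 ε-transitions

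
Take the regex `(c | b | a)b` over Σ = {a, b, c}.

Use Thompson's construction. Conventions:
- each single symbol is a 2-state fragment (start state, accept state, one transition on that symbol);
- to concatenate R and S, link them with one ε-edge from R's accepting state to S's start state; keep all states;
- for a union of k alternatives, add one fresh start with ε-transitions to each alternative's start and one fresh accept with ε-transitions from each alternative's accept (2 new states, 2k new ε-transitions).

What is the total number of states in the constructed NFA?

10

Per subexpression:
Each of the 4 symbol leaves contributes a 2-state fragment.
  c | b | a : 8 states
  (c | b | a)b : 10 states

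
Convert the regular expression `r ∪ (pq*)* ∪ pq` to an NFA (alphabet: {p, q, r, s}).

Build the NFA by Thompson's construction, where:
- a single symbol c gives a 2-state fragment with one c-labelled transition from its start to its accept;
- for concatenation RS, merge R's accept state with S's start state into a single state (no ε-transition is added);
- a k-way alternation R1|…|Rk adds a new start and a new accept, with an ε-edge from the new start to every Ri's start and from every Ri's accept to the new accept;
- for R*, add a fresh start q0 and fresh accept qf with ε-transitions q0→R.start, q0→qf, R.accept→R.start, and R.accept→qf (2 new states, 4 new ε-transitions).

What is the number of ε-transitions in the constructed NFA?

By structural recursion:
Each of the 5 symbol leaves contributes 0 ε-transitions.
  q* = 4 ε-transitions
  pq* = 4 ε-transitions
  (pq*)* = 8 ε-transitions
  pq = 0 ε-transitions
  r ∪ (pq*)* ∪ pq = 14 ε-transitions

14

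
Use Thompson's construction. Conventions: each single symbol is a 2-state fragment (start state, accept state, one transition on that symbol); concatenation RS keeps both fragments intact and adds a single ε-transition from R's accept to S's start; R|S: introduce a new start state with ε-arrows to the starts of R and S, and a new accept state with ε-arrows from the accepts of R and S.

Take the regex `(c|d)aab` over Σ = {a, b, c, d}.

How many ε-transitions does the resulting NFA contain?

Recursing over subexpressions:
Each of the 5 symbol leaves contributes 0 ε-transitions.
  c|d : 4 ε-transitions
  (c|d)aab : 7 ε-transitions

7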